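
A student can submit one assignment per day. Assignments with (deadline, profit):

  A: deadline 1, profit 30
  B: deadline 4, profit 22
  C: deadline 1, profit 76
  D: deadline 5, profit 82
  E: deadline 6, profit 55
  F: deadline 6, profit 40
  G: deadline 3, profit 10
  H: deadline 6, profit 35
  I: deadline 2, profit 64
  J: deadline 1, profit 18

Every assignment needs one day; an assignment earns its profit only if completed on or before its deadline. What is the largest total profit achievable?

352

Profit order: D=82 C=76 I=64 E=55 F=40 H=35 A=30 B=22 J=18 G=10
Assign: D→slot 5, C→slot 1, I→slot 2, E→slot 6, F→slot 4, H→slot 3, A skipped, B skipped, J skipped, G skipped.
Slots: [1:C] [2:I] [3:H] [4:F] [5:D] [6:E]
Profit = 76 + 64 + 35 + 40 + 82 + 55 = 352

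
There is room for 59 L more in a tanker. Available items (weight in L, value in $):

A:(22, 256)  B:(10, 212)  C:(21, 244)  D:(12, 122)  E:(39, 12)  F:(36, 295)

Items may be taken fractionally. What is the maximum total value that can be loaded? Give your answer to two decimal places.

Greedy by value/weight ratio, highest first.
Order: B (212/10=21.20) > A (256/22=11.64) > C (244/21=11.62) > D (122/12=10.17) > F (295/36=8.19) > E (12/39=0.31)
Fill: take B (10 @ 212) → take A (22 @ 256) → take C (21 @ 244) → take 6/12 of D → 61.00; 59/59 used.
Total value = 773.00

773.00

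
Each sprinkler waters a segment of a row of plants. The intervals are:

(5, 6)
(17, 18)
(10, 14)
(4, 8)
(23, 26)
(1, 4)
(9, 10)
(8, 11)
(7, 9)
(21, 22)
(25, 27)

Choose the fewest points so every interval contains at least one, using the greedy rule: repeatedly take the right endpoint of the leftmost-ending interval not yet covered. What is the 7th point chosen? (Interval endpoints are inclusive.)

26

Process intervals by earliest right end; each time one isn't hit yet, stab at its right endpoint.
Sorted: [1,4] [5,6] [4,8] [7,9] [9,10] [8,11] [10,14] [17,18] [21,22] [23,26] [25,27]
{[1,4]} hit by 4; {[5,6],[4,8]} hit by 6; {[7,9],[9,10],[8,11]} hit by 9; {[10,14]} hit by 14; {[17,18]} hit by 18; {[21,22]} hit by 22; {[23,26],[25,27]} hit by 26.
Points: 4, 6, 9, 14, 18, 22, 26 (7 total).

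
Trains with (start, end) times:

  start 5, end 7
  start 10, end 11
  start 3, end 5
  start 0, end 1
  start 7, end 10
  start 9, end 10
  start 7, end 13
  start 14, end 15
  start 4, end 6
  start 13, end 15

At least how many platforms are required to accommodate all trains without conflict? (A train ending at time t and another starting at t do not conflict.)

3

Count concurrent intervals with a sweep; the peak is the room count.
starts: [0, 3, 4, 5, 7, 7, 9, 10, 13, 14]
ends:   [1, 5, 6, 7, 10, 10, 11, 13, 15, 15]
s0→1 e1→0 s3→1 s4→2 e5→1 s5→2 e6→1 e7→0 s7→1 s7→2 s9→3  — peak 3.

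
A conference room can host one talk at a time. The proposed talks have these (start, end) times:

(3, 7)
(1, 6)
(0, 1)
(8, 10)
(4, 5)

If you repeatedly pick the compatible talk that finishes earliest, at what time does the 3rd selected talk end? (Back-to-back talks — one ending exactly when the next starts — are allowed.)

Greedy by earliest finish: after sorting by end time, pick each interval compatible with the last pick.
Sorted by end: (0,1)  (4,5)  (1,6)  (3,7)  (8,10)
take (0,1); take (4,5); skip (3,7); take (8,10).
Selected: (0,1) (4,5) (8,10)

10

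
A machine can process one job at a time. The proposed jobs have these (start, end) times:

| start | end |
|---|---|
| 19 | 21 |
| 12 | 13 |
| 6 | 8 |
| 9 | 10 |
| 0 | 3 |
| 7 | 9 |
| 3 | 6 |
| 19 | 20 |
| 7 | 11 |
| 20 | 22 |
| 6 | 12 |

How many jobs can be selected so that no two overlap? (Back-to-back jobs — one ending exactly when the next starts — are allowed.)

7

Greedy by earliest finish: after sorting by end time, pick each interval compatible with the last pick.
Sorted by end: (0,3)  (3,6)  (6,8)  (7,9)  (9,10)  (7,11)  (6,12)  (12,13)  (19,20)  (19,21)  (20,22)
take (0,3); take (3,6); take (6,8); skip (7,9); take (9,10); skip (6,12); take (12,13); take (19,20); take (20,22).
Selected 7 jobs.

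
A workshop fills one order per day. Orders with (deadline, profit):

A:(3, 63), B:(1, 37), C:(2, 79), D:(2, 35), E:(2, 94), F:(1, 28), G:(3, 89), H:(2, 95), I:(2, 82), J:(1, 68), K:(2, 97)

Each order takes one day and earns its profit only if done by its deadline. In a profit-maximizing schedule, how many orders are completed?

Take jobs in profit order; each goes to the latest open slot no later than its deadline.
Profit order: K=97 H=95 E=94 G=89 I=82 C=79 J=68 A=63 B=37 D=35 F=28
Assign: K→slot 2, H→slot 1, E skipped, G→slot 3, I skipped, C skipped, J skipped, A skipped, B skipped, D skipped, F skipped.
Slots: [1:H] [2:K] [3:G]
3 of 11 scheduled.

3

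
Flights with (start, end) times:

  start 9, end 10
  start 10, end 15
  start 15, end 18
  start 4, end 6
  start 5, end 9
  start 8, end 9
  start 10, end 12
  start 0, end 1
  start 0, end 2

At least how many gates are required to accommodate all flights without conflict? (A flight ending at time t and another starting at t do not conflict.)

2

The answer is the maximum number of intervals overlapping at any instant.
Events (time:±→running): 0:+→1 0:+→2 … peak 2.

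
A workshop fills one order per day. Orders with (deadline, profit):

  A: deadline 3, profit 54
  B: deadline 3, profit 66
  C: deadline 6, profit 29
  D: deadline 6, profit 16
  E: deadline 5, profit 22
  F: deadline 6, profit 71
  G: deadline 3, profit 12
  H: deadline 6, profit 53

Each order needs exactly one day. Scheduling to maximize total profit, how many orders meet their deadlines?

By profit: F(d6,71), B(d3,66), A(d3,54), H(d6,53), C(d6,29), E(d5,22), D(d6,16), G(d3,12)
F→slot 6; B→slot 3; A→slot 2; H→slot 5; C→slot 4; E→slot 1; D skipped; G skipped.
6 of 8 scheduled.

6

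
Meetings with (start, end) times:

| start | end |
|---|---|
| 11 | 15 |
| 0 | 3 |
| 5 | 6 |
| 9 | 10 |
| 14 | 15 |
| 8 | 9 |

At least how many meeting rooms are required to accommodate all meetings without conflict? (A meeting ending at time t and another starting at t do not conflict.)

Events (time:±→running): 0:+→1 3:-→0 5:+→1 6:-→0 8:+→1 9:-→0 9:+→1 10:-→0 11:+→1 14:+→2 … peak 2.

2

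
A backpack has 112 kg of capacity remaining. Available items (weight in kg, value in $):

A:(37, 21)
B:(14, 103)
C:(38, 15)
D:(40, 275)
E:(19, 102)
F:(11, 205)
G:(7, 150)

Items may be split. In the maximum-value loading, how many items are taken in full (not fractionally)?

Ratios (sorted): G 21.43, F 18.64, B 7.36, D 6.88, E 5.37, A 0.57, C 0.39
take G (7 @ 150); take F (11 @ 205); take B (14 @ 103); take D (40 @ 275); take E (19 @ 102); take 21/37 of A → 11.92. Capacity used 112/112.
5 item(s) taken whole; one partial (take 21/37 of A).

5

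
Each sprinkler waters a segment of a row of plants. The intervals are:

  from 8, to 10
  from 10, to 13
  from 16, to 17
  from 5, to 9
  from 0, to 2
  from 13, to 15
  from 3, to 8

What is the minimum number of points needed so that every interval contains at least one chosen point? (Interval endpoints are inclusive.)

Sort by right endpoint; whenever an interval is uncovered, place a point at its right end.
By right end: [0,2]  [3,8]  [5,9]  [8,10]  [10,13]  [13,15]  [16,17]
[0,2] uncovered → point at 2; [3,8] uncovered → point at 8; [10,13] uncovered → point at 13; [16,17] uncovered → point at 17.
Points: 2, 8, 13, 17 (4 total).

4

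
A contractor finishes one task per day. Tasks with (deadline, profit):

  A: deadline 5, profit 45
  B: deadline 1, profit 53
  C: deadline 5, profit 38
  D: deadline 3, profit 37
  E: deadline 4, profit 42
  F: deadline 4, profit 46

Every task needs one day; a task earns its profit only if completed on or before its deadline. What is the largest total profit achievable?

Sort by profit descending; place each in the latest free slot ≤ its deadline.
Profit order: B=53 F=46 A=45 E=42 C=38 D=37
Assign: B→slot 1, F→slot 4, A→slot 5, E→slot 3, C→slot 2, D skipped.
Slots: [1:B] [2:C] [3:E] [4:F] [5:A]
Profit = 53 + 38 + 42 + 46 + 45 = 224

224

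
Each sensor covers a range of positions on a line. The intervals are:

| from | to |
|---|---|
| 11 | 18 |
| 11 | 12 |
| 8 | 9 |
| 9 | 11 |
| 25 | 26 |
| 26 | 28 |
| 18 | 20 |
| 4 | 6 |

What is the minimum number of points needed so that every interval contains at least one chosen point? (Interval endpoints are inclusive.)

Sort by right endpoint; whenever an interval is uncovered, place a point at its right end.
By right end: [4,6]  [8,9]  [9,11]  [11,12]  [11,18]  [18,20]  [25,26]  [26,28]
[4,6] uncovered → point at 6; [8,9] uncovered → point at 9; [11,12] uncovered → point at 12; [18,20] uncovered → point at 20; [25,26] uncovered → point at 26.
Points: 6, 9, 12, 20, 26 (5 total).

5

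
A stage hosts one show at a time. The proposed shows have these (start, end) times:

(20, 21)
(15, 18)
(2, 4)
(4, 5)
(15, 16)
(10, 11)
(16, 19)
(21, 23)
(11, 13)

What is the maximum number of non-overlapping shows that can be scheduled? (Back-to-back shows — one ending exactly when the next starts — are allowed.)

Order by finish time; keep every interval that doesn't clash with the previous kept one.
Sorted by end: (2,4)  (4,5)  (10,11)  (11,13)  (15,16)  (15,18)  (16,19)  (20,21)  (21,23)
take (2,4); take (4,5); take (10,11); take (11,13); take (15,16); take (16,19); take (20,21); take (21,23).
Selected 8 shows.

8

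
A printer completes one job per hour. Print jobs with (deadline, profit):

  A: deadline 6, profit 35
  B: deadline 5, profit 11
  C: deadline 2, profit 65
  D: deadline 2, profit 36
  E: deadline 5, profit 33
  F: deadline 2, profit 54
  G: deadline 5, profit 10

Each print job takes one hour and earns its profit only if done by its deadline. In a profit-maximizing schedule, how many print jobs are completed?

6

By profit: C(d2,65), F(d2,54), D(d2,36), A(d6,35), E(d5,33), B(d5,11), G(d5,10)
C→slot 2; F→slot 1; D skipped; A→slot 6; E→slot 5; B→slot 4; G→slot 3.
6 of 7 scheduled.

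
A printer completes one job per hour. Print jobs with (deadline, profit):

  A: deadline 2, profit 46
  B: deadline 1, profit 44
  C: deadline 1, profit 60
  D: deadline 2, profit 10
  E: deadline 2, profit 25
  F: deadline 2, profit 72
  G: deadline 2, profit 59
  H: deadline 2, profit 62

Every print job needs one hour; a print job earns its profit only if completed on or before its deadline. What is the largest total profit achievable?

Take jobs in profit order; each goes to the latest open slot no later than its deadline.
Profit order: F=72 H=62 C=60 G=59 A=46 B=44 E=25 D=10
Assign: F→slot 2, H→slot 1, C skipped, G skipped, A skipped, B skipped, E skipped, D skipped.
Slots: [1:H] [2:F]
Profit = 62 + 72 = 134

134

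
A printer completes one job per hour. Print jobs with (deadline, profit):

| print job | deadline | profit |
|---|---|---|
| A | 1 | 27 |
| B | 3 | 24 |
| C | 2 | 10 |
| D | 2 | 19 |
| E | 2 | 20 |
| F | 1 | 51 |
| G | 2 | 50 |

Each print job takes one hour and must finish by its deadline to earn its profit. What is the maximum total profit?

Sort by profit descending; place each in the latest free slot ≤ its deadline.
By profit: F(d1,51), G(d2,50), A(d1,27), B(d3,24), E(d2,20), D(d2,19), C(d2,10)
F→slot 1; G→slot 2; A skipped; B→slot 3; E skipped; D skipped; C skipped.
Profit = 51 + 50 + 24 = 125

125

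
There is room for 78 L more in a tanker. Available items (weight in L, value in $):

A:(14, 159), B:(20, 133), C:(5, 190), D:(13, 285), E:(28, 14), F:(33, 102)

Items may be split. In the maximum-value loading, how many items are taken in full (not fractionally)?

Ratios (sorted): C 38.00, D 21.92, A 11.36, B 6.65, F 3.09, E 0.50
take C (5 @ 190); take D (13 @ 285); take A (14 @ 159); take B (20 @ 133); take 26/33 of F → 80.36. Capacity used 78/78.
4 item(s) taken whole; one partial (take 26/33 of F).

4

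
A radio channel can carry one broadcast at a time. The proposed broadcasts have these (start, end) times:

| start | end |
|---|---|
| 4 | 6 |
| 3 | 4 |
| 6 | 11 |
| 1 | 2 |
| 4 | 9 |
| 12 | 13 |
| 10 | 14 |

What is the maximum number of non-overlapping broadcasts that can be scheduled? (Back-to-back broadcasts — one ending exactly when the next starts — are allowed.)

5

Sorted by end: (1,2)  (3,4)  (4,6)  (4,9)  (6,11)  (12,13)  (10,14)
take (1,2); take (3,4); take (4,6); take (6,11); take (12,13).
Selected 5 broadcasts.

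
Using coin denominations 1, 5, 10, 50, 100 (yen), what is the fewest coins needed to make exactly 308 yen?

Greedy: take as many of the largest coin as possible, then repeat with the remainder.
308 − 3×100→8 − 1×5→3 − 3×1→0
Total coins = 3 + 1 + 3 = 7

7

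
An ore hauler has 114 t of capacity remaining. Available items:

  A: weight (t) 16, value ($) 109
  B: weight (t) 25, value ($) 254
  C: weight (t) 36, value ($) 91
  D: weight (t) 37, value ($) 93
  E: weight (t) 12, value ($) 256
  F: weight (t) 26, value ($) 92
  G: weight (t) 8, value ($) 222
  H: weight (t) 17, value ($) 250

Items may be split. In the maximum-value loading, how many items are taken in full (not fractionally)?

Order: G (222/8=27.75) > E (256/12=21.33) > H (250/17=14.71) > B (254/25=10.16) > A (109/16=6.81) > F (92/26=3.54) > C (91/36=2.53) > D (93/37=2.51)
Fill: take G (8 @ 222) → take E (12 @ 256) → take H (17 @ 250) → take B (25 @ 254) → take A (16 @ 109) → take F (26 @ 92) → take 10/36 of C → 25.28; 114/114 used.
6 item(s) taken whole; one partial (take 10/36 of C).

6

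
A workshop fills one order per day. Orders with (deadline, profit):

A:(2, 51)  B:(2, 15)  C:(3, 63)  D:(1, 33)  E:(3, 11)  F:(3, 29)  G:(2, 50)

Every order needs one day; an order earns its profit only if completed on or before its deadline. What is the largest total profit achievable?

164

Take jobs in profit order; each goes to the latest open slot no later than its deadline.
Profit order: C=63 A=51 G=50 D=33 F=29 B=15 E=11
Assign: C→slot 3, A→slot 2, G→slot 1, D skipped, F skipped, B skipped, E skipped.
Slots: [1:G] [2:A] [3:C]
Profit = 50 + 51 + 63 = 164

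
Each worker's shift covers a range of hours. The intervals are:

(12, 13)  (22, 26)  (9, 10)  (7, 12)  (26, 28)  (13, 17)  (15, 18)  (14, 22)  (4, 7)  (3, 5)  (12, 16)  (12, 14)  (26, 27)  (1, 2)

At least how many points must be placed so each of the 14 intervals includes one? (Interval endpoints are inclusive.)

Sort by right endpoint; whenever an interval is uncovered, place a point at its right end.
Sorted: [1,2] [3,5] [4,7] [9,10] [7,12] [12,13] [12,14] [12,16] [13,17] [15,18] [14,22] [22,26] [26,27] [26,28]
{[1,2]} hit by 2; {[3,5],[4,7]} hit by 5; {[9,10],[7,12]} hit by 10; {[12,13],[12,14],[12,16],[13,17]} hit by 13; {[15,18],[14,22]} hit by 18; {[22,26],[26,27],[26,28]} hit by 26.
Points: 2, 5, 10, 13, 18, 26 (6 total).

6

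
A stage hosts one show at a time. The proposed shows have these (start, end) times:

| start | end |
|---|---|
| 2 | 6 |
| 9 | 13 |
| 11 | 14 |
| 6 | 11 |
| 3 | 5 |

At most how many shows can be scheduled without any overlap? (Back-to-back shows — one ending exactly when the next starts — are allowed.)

Order by finish time; keep every interval that doesn't clash with the previous kept one.
By end time: (3,5), (2,6), (6,11), (9,13), (11,14).
Pick (3,5); next start ≥ 5 → (6,11); next start ≥ 11 → (11,14).
Selected 3 shows.

3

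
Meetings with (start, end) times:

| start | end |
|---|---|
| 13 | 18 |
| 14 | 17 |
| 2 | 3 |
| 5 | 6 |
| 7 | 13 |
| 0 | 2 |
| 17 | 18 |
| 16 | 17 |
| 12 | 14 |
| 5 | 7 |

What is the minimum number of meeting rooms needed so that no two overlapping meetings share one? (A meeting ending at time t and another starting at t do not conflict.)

Events (time:±→running): 0:+→1 2:-→0 2:+→1 3:-→0 5:+→1 5:+→2 6:-→1 7:-→0 7:+→1 12:+→2 13:-→1 13:+→2 14:-→1 14:+→2 16:+→3 … peak 3.

3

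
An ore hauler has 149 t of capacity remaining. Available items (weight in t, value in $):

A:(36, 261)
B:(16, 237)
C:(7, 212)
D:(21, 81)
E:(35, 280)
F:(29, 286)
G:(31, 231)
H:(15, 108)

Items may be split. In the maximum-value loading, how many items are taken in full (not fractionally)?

5

Sort by value per unit weight and fill in that order.
Ratios (sorted): C 30.29, B 14.81, F 9.86, E 8.00, G 7.45, A 7.25, H 7.20, D 3.86
take C (7 @ 212); take B (16 @ 237); take F (29 @ 286); take E (35 @ 280); take G (31 @ 231); take 31/36 of A → 224.75. Capacity used 149/149.
5 item(s) taken whole; one partial (take 31/36 of A).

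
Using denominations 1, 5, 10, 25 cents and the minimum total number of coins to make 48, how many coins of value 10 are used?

2

48 = 1×25 + 2×10 + 3×1
Count of 10: 2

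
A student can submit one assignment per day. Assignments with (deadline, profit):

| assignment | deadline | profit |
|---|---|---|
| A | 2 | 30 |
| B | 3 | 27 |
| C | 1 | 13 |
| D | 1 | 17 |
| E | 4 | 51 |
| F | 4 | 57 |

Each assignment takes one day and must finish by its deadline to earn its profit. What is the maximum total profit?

Take jobs in profit order; each goes to the latest open slot no later than its deadline.
By profit: F(d4,57), E(d4,51), A(d2,30), B(d3,27), D(d1,17), C(d1,13)
F→slot 4; E→slot 3; A→slot 2; B→slot 1; D skipped; C skipped.
Profit = 27 + 30 + 51 + 57 = 165

165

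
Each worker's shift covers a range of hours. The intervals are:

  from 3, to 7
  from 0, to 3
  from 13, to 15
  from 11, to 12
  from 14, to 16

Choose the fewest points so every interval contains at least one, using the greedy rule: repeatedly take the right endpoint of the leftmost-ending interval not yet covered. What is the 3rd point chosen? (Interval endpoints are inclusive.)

Sorted: [0,3] [3,7] [11,12] [13,15] [14,16]
{[0,3],[3,7]} hit by 3; {[11,12]} hit by 12; {[13,15],[14,16]} hit by 15.
Points: 3, 12, 15 (3 total).

15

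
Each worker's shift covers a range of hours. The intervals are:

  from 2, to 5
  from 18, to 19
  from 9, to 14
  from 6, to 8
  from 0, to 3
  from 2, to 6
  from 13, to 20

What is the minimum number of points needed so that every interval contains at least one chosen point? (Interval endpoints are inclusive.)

4

By right end: [0,3]  [2,5]  [2,6]  [6,8]  [9,14]  [18,19]  [13,20]
[0,3] uncovered → point at 3; [6,8] uncovered → point at 8; [9,14] uncovered → point at 14; [18,19] uncovered → point at 19.
Points: 3, 8, 14, 19 (4 total).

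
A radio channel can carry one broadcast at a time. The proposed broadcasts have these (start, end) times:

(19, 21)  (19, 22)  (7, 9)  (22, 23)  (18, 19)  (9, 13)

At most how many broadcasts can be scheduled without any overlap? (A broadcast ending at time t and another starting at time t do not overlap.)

5

By end time: (7,9), (9,13), (18,19), (19,21), (19,22), (22,23).
Pick (7,9); next start ≥ 9 → (9,13); next start ≥ 13 → (18,19); next start ≥ 19 → (19,21); next start ≥ 21 → (22,23).
Selected 5 broadcasts.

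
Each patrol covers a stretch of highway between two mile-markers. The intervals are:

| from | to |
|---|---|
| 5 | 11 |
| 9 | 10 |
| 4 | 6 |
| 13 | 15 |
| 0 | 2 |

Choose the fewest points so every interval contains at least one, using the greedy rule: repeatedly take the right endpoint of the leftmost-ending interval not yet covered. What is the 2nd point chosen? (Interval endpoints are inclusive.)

6

Sorted: [0,2] [4,6] [9,10] [5,11] [13,15]
{[0,2]} hit by 2; {[4,6]} hit by 6; {[9,10],[5,11]} hit by 10; {[13,15]} hit by 15.
Points: 2, 6, 10, 15 (4 total).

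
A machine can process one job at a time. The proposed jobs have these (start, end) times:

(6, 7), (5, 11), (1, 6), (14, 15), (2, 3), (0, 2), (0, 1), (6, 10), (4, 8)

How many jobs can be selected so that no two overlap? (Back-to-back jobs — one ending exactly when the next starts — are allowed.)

Sorted by end: (0,1)  (0,2)  (2,3)  (1,6)  (6,7)  (4,8)  (6,10)  (5,11)  (14,15)
take (0,1); skip (0,2); take (2,3); take (6,7); skip (5,11); take (14,15).
Selected 4 jobs.

4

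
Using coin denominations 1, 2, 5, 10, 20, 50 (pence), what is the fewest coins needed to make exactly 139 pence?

7

139 = 2×50 + 1×20 + 1×10 + 1×5 + 2×2
Total coins = 2 + 1 + 1 + 1 + 2 = 7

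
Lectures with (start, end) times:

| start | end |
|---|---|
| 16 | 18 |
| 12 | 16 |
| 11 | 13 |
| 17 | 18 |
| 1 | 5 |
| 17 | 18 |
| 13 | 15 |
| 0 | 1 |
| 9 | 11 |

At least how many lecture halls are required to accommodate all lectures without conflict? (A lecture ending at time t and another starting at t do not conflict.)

3

The answer is the maximum number of intervals overlapping at any instant.
starts: [0, 1, 9, 11, 12, 13, 16, 17, 17]
ends:   [1, 5, 11, 13, 15, 16, 18, 18, 18]
s0→1 e1→0 s1→1 e5→0 s9→1 e11→0 s11→1 s12→2 e13→1 s13→2 e15→1 e16→0 s16→1 s17→2 s17→3  — peak 3.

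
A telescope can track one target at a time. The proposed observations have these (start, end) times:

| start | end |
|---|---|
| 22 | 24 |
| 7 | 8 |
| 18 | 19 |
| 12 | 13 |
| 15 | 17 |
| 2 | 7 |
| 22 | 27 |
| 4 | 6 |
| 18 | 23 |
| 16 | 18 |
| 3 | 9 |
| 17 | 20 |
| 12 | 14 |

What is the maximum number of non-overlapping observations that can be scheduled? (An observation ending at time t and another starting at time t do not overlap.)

Greedy by earliest finish: after sorting by end time, pick each interval compatible with the last pick.
Sorted by end: (4,6)  (2,7)  (7,8)  (3,9)  (12,13)  (12,14)  (15,17)  (16,18)  (18,19)  (17,20)  (18,23)  (22,24)  (22,27)
take (4,6); skip (2,7); take (7,8); take (12,13); take (15,17); skip (16,18); take (18,19); skip (18,23); take (22,24); skip (22,27).
Selected 6 observations.

6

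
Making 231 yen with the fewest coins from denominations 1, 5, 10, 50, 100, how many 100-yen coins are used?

Greedy: take as many of the largest coin as possible, then repeat with the remainder.
231 = 2×100 + 3×10 + 1×1
Count of 100: 2

2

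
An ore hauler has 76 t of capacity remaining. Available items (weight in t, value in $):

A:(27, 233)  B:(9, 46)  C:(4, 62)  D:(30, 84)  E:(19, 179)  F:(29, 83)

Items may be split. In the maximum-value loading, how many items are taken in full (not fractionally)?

Sort by value per unit weight and fill in that order.
Ratios (sorted): C 15.50, E 9.42, A 8.63, B 5.11, F 2.86, D 2.80
take C (4 @ 62); take E (19 @ 179); take A (27 @ 233); take B (9 @ 46); take 17/29 of F → 48.66. Capacity used 76/76.
4 item(s) taken whole; one partial (take 17/29 of F).

4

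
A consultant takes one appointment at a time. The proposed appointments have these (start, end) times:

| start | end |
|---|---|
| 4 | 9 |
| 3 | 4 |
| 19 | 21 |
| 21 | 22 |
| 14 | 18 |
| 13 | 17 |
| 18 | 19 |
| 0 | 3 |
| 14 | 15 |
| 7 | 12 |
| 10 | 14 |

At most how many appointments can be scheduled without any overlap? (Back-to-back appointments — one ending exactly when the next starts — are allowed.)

Sorted by end: (0,3)  (3,4)  (4,9)  (7,12)  (10,14)  (14,15)  (13,17)  (14,18)  (18,19)  (19,21)  (21,22)
take (0,3); take (3,4); take (4,9); take (10,14); take (14,15); skip (14,18); take (18,19); take (19,21); take (21,22).
Selected 8 appointments.

8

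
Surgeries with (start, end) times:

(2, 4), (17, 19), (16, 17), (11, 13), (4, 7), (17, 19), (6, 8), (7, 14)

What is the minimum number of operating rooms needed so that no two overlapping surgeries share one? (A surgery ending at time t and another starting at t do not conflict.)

Count concurrent intervals with a sweep; the peak is the room count.
starts: [2, 4, 6, 7, 11, 16, 17, 17]
ends:   [4, 7, 8, 13, 14, 17, 19, 19]
s2→1 e4→0 s4→1 s6→2  — peak 2.

2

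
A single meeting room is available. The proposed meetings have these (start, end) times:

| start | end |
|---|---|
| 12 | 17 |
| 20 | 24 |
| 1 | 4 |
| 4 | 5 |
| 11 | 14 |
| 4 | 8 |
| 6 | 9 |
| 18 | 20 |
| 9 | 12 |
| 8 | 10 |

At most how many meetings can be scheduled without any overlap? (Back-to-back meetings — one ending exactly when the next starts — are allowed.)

Sort by end time and greedily take each interval whose start is ≥ the last chosen end.
Sorted by end: (1,4)  (4,5)  (4,8)  (6,9)  (8,10)  (9,12)  (11,14)  (12,17)  (18,20)  (20,24)
take (1,4); take (4,5); take (6,9); skip (8,10); take (9,12); take (12,17); take (18,20); take (20,24).
Selected 7 meetings.

7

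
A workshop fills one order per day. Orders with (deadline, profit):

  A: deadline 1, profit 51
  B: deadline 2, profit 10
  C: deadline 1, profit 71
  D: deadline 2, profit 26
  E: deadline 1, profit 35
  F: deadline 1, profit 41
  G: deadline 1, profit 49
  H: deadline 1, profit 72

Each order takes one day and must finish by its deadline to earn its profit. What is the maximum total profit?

Take jobs in profit order; each goes to the latest open slot no later than its deadline.
By profit: H(d1,72), C(d1,71), A(d1,51), G(d1,49), F(d1,41), E(d1,35), D(d2,26), B(d2,10)
H→slot 1; C skipped; A skipped; G skipped; F skipped; E skipped; D→slot 2; B skipped.
Profit = 72 + 26 = 98

98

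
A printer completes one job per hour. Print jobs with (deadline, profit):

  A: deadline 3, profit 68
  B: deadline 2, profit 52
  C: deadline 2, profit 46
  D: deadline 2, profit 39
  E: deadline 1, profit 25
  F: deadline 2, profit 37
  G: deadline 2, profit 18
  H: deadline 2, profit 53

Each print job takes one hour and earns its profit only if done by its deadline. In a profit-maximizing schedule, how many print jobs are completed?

Sort by profit descending; place each in the latest free slot ≤ its deadline.
Profit order: A=68 H=53 B=52 C=46 D=39 F=37 E=25 G=18
Assign: A→slot 3, H→slot 2, B→slot 1, C skipped, D skipped, F skipped, E skipped, G skipped.
Slots: [1:B] [2:H] [3:A]
3 of 8 scheduled.

3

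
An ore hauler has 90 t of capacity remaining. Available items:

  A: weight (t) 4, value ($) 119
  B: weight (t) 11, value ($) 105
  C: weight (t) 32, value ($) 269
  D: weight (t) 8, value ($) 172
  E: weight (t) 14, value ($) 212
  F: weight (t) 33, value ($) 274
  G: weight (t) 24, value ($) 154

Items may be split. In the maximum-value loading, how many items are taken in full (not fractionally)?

5

Order: A (119/4=29.75) > D (172/8=21.50) > E (212/14=15.14) > B (105/11=9.55) > C (269/32=8.41) > F (274/33=8.30) > G (154/24=6.42)
Fill: take A (4 @ 119) → take D (8 @ 172) → take E (14 @ 212) → take B (11 @ 105) → take C (32 @ 269) → take 21/33 of F → 174.36; 90/90 used.
5 item(s) taken whole; one partial (take 21/33 of F).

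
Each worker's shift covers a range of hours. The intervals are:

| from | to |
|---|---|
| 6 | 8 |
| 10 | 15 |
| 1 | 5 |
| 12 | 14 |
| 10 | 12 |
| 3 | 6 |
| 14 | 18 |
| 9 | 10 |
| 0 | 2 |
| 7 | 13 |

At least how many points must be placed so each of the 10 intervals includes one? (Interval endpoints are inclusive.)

Process intervals by earliest right end; each time one isn't hit yet, stab at its right endpoint.
Sorted: [0,2] [1,5] [3,6] [6,8] [9,10] [10,12] [7,13] [12,14] [10,15] [14,18]
{[0,2],[1,5]} hit by 2; {[3,6],[6,8]} hit by 6; {[9,10],[10,12],[7,13]} hit by 10; {[12,14],[10,15],[14,18]} hit by 14.
Points: 2, 6, 10, 14 (4 total).

4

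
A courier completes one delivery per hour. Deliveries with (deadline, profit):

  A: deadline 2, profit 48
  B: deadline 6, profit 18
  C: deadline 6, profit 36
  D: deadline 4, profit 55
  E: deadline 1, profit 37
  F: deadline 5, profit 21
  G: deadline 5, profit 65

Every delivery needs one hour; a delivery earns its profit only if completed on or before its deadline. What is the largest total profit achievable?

Profit order: G=65 D=55 A=48 E=37 C=36 F=21 B=18
Assign: G→slot 5, D→slot 4, A→slot 2, E→slot 1, C→slot 6, F→slot 3, B skipped.
Slots: [1:E] [2:A] [3:F] [4:D] [5:G] [6:C]
Profit = 37 + 48 + 21 + 55 + 65 + 36 = 262

262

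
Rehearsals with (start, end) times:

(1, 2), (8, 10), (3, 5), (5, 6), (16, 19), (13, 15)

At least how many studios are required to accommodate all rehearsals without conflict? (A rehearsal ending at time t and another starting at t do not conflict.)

1

Count concurrent intervals with a sweep; the peak is the room count.
starts: [1, 3, 5, 8, 13, 16]
ends:   [2, 5, 6, 10, 15, 19]
s1→1  — peak 1.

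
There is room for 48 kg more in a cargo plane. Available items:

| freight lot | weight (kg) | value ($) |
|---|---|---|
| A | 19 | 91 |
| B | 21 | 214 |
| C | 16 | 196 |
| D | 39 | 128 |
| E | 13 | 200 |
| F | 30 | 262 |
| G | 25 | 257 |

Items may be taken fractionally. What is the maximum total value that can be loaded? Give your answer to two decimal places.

591.32

Sort by value per unit weight and fill in that order.
Ratios (sorted): E 15.38, C 12.25, G 10.28, B 10.19, F 8.73, A 4.79, D 3.28
take E (13 @ 200); take C (16 @ 196); take 19/25 of G → 195.32. Capacity used 48/48.
Total value = 591.32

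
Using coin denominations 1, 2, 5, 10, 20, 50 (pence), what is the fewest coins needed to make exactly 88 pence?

Use the largest denomination that fits, subtract, and repeat.
88 − 1×50→38 − 1×20→18 − 1×10→8 − 1×5→3 − 1×2→1 − 1×1→0
Total coins = 1 + 1 + 1 + 1 + 1 + 1 = 6

6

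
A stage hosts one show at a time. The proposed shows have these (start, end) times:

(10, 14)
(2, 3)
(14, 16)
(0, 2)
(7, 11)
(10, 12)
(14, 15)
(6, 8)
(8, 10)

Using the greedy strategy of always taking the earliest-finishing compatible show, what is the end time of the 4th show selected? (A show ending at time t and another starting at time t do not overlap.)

Sort by end time and greedily take each interval whose start is ≥ the last chosen end.
Sorted by end: (0,2)  (2,3)  (6,8)  (8,10)  (7,11)  (10,12)  (10,14)  (14,15)  (14,16)
take (0,2); take (2,3); take (6,8); take (8,10); take (10,12); take (14,15).
Selected: (0,2) (2,3) (6,8) (8,10) (10,12) (14,15)

10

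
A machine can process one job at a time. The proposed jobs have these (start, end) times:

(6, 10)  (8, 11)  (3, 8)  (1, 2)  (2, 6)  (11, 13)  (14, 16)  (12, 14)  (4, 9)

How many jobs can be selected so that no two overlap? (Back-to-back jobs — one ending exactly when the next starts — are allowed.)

Greedy by earliest finish: after sorting by end time, pick each interval compatible with the last pick.
By end time: (1,2), (2,6), (3,8), (4,9), (6,10), (8,11), (11,13), (12,14), (14,16).
Pick (1,2); next start ≥ 2 → (2,6); next start ≥ 6 → (6,10); next start ≥ 10 → (11,13); next start ≥ 13 → (14,16).
Selected 5 jobs.

5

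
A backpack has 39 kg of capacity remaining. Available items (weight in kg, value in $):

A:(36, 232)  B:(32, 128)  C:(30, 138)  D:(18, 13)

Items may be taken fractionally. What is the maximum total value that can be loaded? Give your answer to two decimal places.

Greedy by value/weight ratio, highest first.
Order: A (232/36=6.44) > C (138/30=4.60) > B (128/32=4.00) > D (13/18=0.72)
Fill: take A (36 @ 232) → take 3/30 of C → 13.80; 39/39 used.
Total value = 245.80

245.80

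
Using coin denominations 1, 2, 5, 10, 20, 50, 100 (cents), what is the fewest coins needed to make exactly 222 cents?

4

Greedy: take as many of the largest coin as possible, then repeat with the remainder.
222 − 2×100→22 − 1×20→2 − 1×2→0
Total coins = 2 + 1 + 1 = 4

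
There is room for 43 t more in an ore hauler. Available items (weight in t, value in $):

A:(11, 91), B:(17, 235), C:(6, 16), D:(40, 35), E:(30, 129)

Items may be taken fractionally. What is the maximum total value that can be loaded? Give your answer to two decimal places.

Greedy by value/weight ratio, highest first.
Ratios (sorted): B 13.82, A 8.27, E 4.30, C 2.67, D 0.88
take B (17 @ 235); take A (11 @ 91); take 15/30 of E → 64.50. Capacity used 43/43.
Total value = 390.50

390.50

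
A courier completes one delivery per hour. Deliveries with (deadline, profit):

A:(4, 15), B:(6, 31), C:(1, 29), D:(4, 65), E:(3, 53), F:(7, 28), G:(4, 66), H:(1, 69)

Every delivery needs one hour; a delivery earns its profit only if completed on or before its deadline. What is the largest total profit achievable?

312

By profit: H(d1,69), G(d4,66), D(d4,65), E(d3,53), B(d6,31), C(d1,29), F(d7,28), A(d4,15)
H→slot 1; G→slot 4; D→slot 3; E→slot 2; B→slot 6; C skipped; F→slot 7; A skipped.
Profit = 69 + 53 + 65 + 66 + 31 + 28 = 312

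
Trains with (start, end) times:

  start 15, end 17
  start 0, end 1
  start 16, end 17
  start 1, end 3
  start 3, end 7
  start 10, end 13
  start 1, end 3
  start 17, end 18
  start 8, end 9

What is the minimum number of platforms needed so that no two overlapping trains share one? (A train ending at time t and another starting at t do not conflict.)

2

Events (time:±→running): 0:+→1 1:-→0 1:+→1 1:+→2 … peak 2.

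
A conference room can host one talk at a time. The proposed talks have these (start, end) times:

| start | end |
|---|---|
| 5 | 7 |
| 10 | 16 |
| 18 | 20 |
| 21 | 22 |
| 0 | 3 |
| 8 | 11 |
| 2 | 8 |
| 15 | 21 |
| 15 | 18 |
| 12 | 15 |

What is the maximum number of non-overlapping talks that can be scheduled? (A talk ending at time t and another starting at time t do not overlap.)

7

Sort by end time and greedily take each interval whose start is ≥ the last chosen end.
Sorted by end: (0,3)  (5,7)  (2,8)  (8,11)  (12,15)  (10,16)  (15,18)  (18,20)  (15,21)  (21,22)
take (0,3); take (5,7); take (8,11); take (12,15); take (15,18); take (18,20); take (21,22).
Selected 7 talks.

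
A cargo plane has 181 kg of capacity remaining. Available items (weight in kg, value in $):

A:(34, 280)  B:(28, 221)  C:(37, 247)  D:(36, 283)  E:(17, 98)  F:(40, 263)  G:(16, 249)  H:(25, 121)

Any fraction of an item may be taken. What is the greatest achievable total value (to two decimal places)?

1477.25

Greedy by value/weight ratio, highest first.
Ratios (sorted): G 15.56, A 8.24, B 7.89, D 7.86, C 6.68, F 6.58, E 5.76, H 4.84
take G (16 @ 249); take A (34 @ 280); take B (28 @ 221); take D (36 @ 283); take C (37 @ 247); take 30/40 of F → 197.25. Capacity used 181/181.
Total value = 1477.25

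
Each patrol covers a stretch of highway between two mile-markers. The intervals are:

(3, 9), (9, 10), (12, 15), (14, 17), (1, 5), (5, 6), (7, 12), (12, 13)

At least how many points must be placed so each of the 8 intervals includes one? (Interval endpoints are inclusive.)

Sort by right endpoint; whenever an interval is uncovered, place a point at its right end.
Sorted: [1,5] [5,6] [3,9] [9,10] [7,12] [12,13] [12,15] [14,17]
{[1,5],[5,6],[3,9]} hit by 5; {[9,10],[7,12]} hit by 10; {[12,13],[12,15]} hit by 13; {[14,17]} hit by 17.
Points: 5, 10, 13, 17 (4 total).

4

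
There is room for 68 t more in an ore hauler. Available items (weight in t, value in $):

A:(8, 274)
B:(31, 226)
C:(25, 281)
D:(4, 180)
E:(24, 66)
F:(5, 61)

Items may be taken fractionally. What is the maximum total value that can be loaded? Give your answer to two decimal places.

985.55

Greedy by value/weight ratio, highest first.
Order: D (180/4=45.00) > A (274/8=34.25) > F (61/5=12.20) > C (281/25=11.24) > B (226/31=7.29) > E (66/24=2.75)
Fill: take D (4 @ 180) → take A (8 @ 274) → take F (5 @ 61) → take C (25 @ 281) → take 26/31 of B → 189.55; 68/68 used.
Total value = 985.55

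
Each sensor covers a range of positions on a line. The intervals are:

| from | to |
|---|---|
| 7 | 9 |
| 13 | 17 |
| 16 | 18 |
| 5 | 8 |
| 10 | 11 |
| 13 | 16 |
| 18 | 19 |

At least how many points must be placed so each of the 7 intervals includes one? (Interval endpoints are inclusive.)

4

Process intervals by earliest right end; each time one isn't hit yet, stab at its right endpoint.
Sorted: [5,8] [7,9] [10,11] [13,16] [13,17] [16,18] [18,19]
{[5,8],[7,9]} hit by 8; {[10,11]} hit by 11; {[13,16],[13,17],[16,18]} hit by 16; {[18,19]} hit by 19.
Points: 8, 11, 16, 19 (4 total).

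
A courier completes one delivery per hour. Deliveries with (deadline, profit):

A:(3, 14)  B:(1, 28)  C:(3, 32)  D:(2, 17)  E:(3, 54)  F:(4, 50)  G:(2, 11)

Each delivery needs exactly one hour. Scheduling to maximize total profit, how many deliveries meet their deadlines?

By profit: E(d3,54), F(d4,50), C(d3,32), B(d1,28), D(d2,17), A(d3,14), G(d2,11)
E→slot 3; F→slot 4; C→slot 2; B→slot 1; D skipped; A skipped; G skipped.
4 of 7 scheduled.

4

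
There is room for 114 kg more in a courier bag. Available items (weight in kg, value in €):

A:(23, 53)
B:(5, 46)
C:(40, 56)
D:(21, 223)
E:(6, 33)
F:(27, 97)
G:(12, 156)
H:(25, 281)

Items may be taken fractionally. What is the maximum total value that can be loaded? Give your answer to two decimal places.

Order: G (156/12=13.00) > H (281/25=11.24) > D (223/21=10.62) > B (46/5=9.20) > E (33/6=5.50) > F (97/27=3.59) > A (53/23=2.30) > C (56/40=1.40)
Fill: take G (12 @ 156) → take H (25 @ 281) → take D (21 @ 223) → take B (5 @ 46) → take E (6 @ 33) → take F (27 @ 97) → take 18/23 of A → 41.48; 114/114 used.
Total value = 877.48

877.48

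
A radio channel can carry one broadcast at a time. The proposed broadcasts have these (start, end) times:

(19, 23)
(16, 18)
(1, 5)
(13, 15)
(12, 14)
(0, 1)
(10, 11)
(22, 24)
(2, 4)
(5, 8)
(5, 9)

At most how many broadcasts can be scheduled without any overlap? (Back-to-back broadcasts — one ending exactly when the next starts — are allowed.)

7

Sorted by end: (0,1)  (2,4)  (1,5)  (5,8)  (5,9)  (10,11)  (12,14)  (13,15)  (16,18)  (19,23)  (22,24)
take (0,1); take (2,4); take (5,8); take (10,11); take (12,14); skip (13,15); take (16,18); take (19,23).
Selected 7 broadcasts.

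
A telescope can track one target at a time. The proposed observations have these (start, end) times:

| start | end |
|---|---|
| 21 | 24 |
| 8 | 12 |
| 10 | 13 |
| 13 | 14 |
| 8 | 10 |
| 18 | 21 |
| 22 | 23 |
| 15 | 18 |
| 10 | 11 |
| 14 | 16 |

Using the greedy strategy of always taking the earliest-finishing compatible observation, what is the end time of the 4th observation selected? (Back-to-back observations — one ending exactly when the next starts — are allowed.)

Greedy by earliest finish: after sorting by end time, pick each interval compatible with the last pick.
Sorted by end: (8,10)  (10,11)  (8,12)  (10,13)  (13,14)  (14,16)  (15,18)  (18,21)  (22,23)  (21,24)
take (8,10); take (10,11); take (13,14); take (14,16); take (18,21); take (22,23).
Selected: (8,10) (10,11) (13,14) (14,16) (18,21) (22,23)

16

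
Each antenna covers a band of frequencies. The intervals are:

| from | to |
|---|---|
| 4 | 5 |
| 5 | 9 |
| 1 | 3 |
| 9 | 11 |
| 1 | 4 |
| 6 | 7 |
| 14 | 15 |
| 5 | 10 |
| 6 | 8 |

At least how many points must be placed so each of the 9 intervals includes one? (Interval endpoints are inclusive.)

5

Sorted: [1,3] [1,4] [4,5] [6,7] [6,8] [5,9] [5,10] [9,11] [14,15]
{[1,3],[1,4]} hit by 3; {[4,5]} hit by 5; {[6,7],[6,8],[5,9],[5,10]} hit by 7; {[9,11]} hit by 11; {[14,15]} hit by 15.
Points: 3, 5, 7, 11, 15 (5 total).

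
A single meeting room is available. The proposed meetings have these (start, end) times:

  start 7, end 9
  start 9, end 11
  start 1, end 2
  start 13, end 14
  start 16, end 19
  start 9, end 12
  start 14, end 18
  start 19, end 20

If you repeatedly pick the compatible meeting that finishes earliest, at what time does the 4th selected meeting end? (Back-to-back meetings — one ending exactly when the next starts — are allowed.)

14

Greedy by earliest finish: after sorting by end time, pick each interval compatible with the last pick.
Sorted by end: (1,2)  (7,9)  (9,11)  (9,12)  (13,14)  (14,18)  (16,19)  (19,20)
take (1,2); take (7,9); take (9,11); skip (9,12); take (13,14); take (14,18); skip (16,19); take (19,20).
Selected: (1,2) (7,9) (9,11) (13,14) (14,18) (19,20)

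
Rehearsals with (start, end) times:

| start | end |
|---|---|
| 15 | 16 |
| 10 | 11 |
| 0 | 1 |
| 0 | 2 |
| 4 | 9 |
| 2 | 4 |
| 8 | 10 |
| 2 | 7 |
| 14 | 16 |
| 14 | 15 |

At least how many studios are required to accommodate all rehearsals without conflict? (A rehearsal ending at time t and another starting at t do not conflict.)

2

starts: [0, 0, 2, 2, 4, 8, 10, 14, 14, 15]
ends:   [1, 2, 4, 7, 9, 10, 11, 15, 16, 16]
s0→1 s0→2  — peak 2.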